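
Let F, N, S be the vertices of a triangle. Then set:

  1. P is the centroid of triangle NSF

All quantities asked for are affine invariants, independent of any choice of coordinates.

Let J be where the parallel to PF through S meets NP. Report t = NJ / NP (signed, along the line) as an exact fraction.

Work in coordinates with F = (0, 0), N = (1, 0), S = (0, 1).
1. P is the centroid of triangle NSF ⇒ P = (1/3, 1/3)
through S parallel to PF: direction (-1/3, -1/3); meets NP at J = (-1/3, 2/3)
J = N + t·(P−N) with t = 2

t = 2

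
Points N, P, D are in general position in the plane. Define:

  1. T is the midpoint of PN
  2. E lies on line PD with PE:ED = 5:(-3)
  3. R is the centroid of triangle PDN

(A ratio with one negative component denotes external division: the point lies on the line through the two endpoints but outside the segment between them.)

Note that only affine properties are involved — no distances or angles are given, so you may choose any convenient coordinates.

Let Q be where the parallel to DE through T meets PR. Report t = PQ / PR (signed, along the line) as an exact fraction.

Assign N = (0, 0), P = (1, 0), D = (0, 1) — the answer is frame-independent, so this choice is without loss of generality.
1. T is the midpoint of PN ⇒ T = (1/2, 0)
2. E lies on line PD with PE:ED = 5:(-3) ⇒ E = (-3/2, 5/2)
3. R is the centroid of triangle PDN ⇒ R = (1/3, 1/3)
through T parallel to DE: direction (-3/2, 3/2); meets PR at Q = (0, 1/2)
Q = P + t·(R−P) with t = 3/2

t = 3/2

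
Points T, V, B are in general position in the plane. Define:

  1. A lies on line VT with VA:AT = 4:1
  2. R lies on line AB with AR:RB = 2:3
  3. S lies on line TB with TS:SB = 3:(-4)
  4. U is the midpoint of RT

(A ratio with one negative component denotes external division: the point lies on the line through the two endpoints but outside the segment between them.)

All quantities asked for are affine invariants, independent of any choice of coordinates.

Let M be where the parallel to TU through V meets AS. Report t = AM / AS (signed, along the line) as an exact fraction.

t = 8/7

Set T = (0, 0), V = (1, 0), B = (0, 1); any affine frame gives the same invariant.
1. A lies on line VT with VA:AT = 4:1 ⇒ A = (1/5, 0)
2. R lies on line AB with AR:RB = 2:3 ⇒ R = (3/25, 2/5)
3. S lies on line TB with TS:SB = 3:(-4) ⇒ S = (0, -3)
4. U is the midpoint of RT ⇒ U = (3/50, 1/5)
through V parallel to TU: direction (3/50, 1/5); meets AS at M = (-1/35, -24/7)
M = A + t·(S−A) with t = 8/7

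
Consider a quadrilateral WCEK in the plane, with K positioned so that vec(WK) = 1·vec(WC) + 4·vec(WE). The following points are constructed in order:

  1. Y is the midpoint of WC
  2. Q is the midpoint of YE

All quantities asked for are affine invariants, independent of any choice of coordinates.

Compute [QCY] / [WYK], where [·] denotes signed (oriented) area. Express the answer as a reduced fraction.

[QCY]:[WYK] = -1/8

Set W = (0, 0), C = (1, 0), E = (0, 1), K = (1, 4); any affine frame gives the same invariant.
1. Y is the midpoint of WC ⇒ Y = (1/2, 0)
2. Q is the midpoint of YE ⇒ Q = (1/4, 1/2)
2·[QCY] = -1/4, 2·[WYK] = 2
[QCY]:[WYK] = -1/4:2 = -1/8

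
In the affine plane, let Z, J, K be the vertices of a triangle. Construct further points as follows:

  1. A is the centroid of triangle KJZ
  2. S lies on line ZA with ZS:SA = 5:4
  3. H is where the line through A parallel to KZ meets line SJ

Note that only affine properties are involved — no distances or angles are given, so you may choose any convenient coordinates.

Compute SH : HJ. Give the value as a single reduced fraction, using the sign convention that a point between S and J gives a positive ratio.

SH:HJ = 2/9

Assign Z = (0, 0), J = (1, 0), K = (0, 1) — the answer is frame-independent, so this choice is without loss of generality.
1. A is the centroid of triangle KJZ ⇒ A = (1/3, 1/3)
2. S lies on line ZA with ZS:SA = 5:4 ⇒ S = (5/27, 5/27)
3. H is where the line through A parallel to KZ meets line SJ ⇒ H = (1/3, 5/33)
H = S + t·(J−S) with t = 2/11, so SH:HJ = t:(1−t) = 2/11:9/11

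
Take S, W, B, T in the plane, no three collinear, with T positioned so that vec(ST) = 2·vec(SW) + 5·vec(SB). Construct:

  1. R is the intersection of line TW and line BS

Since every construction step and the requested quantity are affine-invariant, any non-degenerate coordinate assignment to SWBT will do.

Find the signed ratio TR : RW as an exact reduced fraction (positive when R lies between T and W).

Set S = (0, 0), W = (1, 0), B = (0, 1), T = (2, 5); any affine frame gives the same invariant.
1. R is the intersection of line TW and line BS ⇒ R = (0, -5)
R = T + t·(W−T) with t = 2, so TR:RW = t:(1−t) = 2:-1

TR:RW = -2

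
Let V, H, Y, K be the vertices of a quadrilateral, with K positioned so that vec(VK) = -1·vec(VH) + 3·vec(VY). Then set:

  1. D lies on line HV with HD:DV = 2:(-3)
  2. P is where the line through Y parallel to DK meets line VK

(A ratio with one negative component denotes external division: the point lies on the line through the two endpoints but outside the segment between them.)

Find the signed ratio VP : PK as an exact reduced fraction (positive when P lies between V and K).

VP:PK = 4/5

Choose coordinates V = (0, 0), H = (1, 0), Y = (0, 1), K = (-1, 3).
1. D lies on line HV with HD:DV = 2:(-3) ⇒ D = (3, 0)
2. P is where the line through Y parallel to DK meets line VK ⇒ P = (-4/9, 4/3)
P = V + t·(K−V) with t = 4/9, so VP:PK = t:(1−t) = 4/9:5/9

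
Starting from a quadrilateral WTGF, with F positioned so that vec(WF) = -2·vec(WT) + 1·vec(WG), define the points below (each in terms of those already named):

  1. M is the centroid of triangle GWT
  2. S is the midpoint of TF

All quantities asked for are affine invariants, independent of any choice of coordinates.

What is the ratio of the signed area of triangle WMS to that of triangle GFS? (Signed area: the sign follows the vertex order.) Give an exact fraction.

[WMS]:[GFS] = 1/3

Choose coordinates W = (0, 0), T = (1, 0), G = (0, 1), F = (-2, 1).
1. M is the centroid of triangle GWT ⇒ M = (1/3, 1/3)
2. S is the midpoint of TF ⇒ S = (-1/2, 1/2)
2·[WMS] = 1/3, 2·[GFS] = 1
[WMS]:[GFS] = 1/3:1 = 1/3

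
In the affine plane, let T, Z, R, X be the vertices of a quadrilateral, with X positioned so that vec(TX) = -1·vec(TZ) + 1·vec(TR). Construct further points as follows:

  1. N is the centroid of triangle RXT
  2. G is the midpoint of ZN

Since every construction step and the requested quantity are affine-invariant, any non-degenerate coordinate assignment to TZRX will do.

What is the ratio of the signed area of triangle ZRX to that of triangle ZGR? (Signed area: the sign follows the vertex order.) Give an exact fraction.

Set T = (0, 0), Z = (1, 0), R = (0, 1), X = (-1, 1); any affine frame gives the same invariant.
1. N is the centroid of triangle RXT ⇒ N = (-1/3, 2/3)
2. G is the midpoint of ZN ⇒ G = (1/3, 1/3)
2·[ZRX] = 1, 2·[ZGR] = -1/3
[ZRX]:[ZGR] = 1:-1/3 = -3

[ZRX]:[ZGR] = -3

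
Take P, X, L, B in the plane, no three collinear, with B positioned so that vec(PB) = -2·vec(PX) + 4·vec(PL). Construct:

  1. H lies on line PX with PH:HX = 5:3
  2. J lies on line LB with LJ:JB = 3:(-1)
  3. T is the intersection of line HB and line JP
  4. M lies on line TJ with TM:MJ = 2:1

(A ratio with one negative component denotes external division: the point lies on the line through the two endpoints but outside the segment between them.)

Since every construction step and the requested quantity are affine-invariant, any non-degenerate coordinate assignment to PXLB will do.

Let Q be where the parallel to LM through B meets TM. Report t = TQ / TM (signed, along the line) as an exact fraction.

t = 4/3

Choose coordinates P = (0, 0), X = (1, 0), L = (0, 1), B = (-2, 4).
1. H lies on line PX with PH:HX = 5:3 ⇒ H = (5/8, 0)
2. J lies on line LB with LJ:JB = 3:(-1) ⇒ J = (-3, 11/2)
3. T is the intersection of line HB and line JP ⇒ T = (-40/13, 220/39)
4. M lies on line TJ with TM:MJ = 2:1 ⇒ M = (-118/39, 649/117)
through B parallel to LM: direction (-118/39, 532/117); meets TM at Q = (-352/117, 1936/351)
Q = T + t·(M−T) with t = 4/3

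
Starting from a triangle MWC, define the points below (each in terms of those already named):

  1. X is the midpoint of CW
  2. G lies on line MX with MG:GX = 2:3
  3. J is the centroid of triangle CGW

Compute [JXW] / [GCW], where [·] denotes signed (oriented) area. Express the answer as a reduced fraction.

Assign M = (0, 0), W = (1, 0), C = (0, 1) — the answer is frame-independent, so this choice is without loss of generality.
1. X is the midpoint of CW ⇒ X = (1/2, 1/2)
2. G lies on line MX with MG:GX = 2:3 ⇒ G = (1/5, 1/5)
3. J is the centroid of triangle CGW ⇒ J = (2/5, 2/5)
2·[JXW] = -1/10, 2·[GCW] = -3/5
[JXW]:[GCW] = -1/10:-3/5 = 1/6

[JXW]:[GCW] = 1/6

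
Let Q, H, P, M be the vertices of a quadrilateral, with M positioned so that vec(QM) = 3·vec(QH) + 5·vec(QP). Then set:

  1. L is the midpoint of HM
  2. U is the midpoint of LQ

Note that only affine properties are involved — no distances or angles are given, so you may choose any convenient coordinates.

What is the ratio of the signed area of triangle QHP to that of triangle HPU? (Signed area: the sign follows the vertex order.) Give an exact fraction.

Work in coordinates with Q = (0, 0), H = (1, 0), P = (0, 1), M = (3, 5).
1. L is the midpoint of HM ⇒ L = (2, 5/2)
2. U is the midpoint of LQ ⇒ U = (1, 5/4)
2·[QHP] = 1, 2·[HPU] = -5/4
[QHP]:[HPU] = 1:-5/4 = -4/5

[QHP]:[HPU] = -4/5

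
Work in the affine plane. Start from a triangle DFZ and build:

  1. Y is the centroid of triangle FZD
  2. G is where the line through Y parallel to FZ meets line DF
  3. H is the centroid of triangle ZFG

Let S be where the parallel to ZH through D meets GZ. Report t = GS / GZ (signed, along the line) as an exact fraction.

Work in coordinates with D = (0, 0), F = (1, 0), Z = (0, 1).
1. Y is the centroid of triangle FZD ⇒ Y = (1/3, 1/3)
2. G is where the line through Y parallel to FZ meets line DF ⇒ G = (2/3, 0)
3. H is the centroid of triangle ZFG ⇒ H = (5/9, 1/3)
through D parallel to ZH: direction (5/9, -2/3); meets GZ at S = (10/3, -4)
S = G + t·(Z−G) with t = -4

t = -4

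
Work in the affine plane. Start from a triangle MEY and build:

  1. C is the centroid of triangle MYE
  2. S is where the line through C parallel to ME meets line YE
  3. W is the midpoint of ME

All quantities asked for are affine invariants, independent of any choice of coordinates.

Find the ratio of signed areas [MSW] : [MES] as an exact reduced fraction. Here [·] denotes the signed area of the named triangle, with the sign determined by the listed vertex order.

[MSW]:[MES] = -1/2

Set M = (0, 0), E = (1, 0), Y = (0, 1); any affine frame gives the same invariant.
1. C is the centroid of triangle MYE ⇒ C = (1/3, 1/3)
2. S is where the line through C parallel to ME meets line YE ⇒ S = (2/3, 1/3)
3. W is the midpoint of ME ⇒ W = (1/2, 0)
2·[MSW] = -1/6, 2·[MES] = 1/3
[MSW]:[MES] = -1/6:1/3 = -1/2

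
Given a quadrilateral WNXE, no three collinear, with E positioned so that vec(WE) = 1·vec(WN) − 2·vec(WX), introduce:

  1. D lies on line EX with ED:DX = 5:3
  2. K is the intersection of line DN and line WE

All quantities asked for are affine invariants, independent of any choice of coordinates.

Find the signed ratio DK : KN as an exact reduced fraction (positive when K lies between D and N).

Choose coordinates W = (0, 0), N = (1, 0), X = (0, 1), E = (1, -2).
1. D lies on line EX with ED:DX = 5:3 ⇒ D = (3/8, -1/8)
2. K is the intersection of line DN and line WE ⇒ K = (1/11, -2/11)
K = D + t·(N−D) with t = -5/11, so DK:KN = t:(1−t) = -5/11:16/11

DK:KN = -5/16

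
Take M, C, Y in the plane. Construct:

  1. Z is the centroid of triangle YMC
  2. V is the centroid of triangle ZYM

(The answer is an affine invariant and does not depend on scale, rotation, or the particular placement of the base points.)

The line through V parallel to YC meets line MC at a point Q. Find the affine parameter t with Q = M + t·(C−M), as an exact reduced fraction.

Choose coordinates M = (0, 0), C = (1, 0), Y = (0, 1).
1. Z is the centroid of triangle YMC ⇒ Z = (1/3, 1/3)
2. V is the centroid of triangle ZYM ⇒ V = (1/9, 4/9)
through V parallel to YC: direction (1, -1); meets MC at Q = (5/9, 0)
Q = M + t·(C−M) with t = 5/9

t = 5/9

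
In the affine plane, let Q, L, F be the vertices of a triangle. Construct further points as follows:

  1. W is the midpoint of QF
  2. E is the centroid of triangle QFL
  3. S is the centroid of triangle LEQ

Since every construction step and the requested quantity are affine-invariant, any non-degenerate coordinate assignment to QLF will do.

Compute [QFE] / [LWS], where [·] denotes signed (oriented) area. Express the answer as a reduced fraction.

Assign Q = (0, 0), L = (1, 0), F = (0, 1) — the answer is frame-independent, so this choice is without loss of generality.
1. W is the midpoint of QF ⇒ W = (0, 1/2)
2. E is the centroid of triangle QFL ⇒ E = (1/3, 1/3)
3. S is the centroid of triangle LEQ ⇒ S = (4/9, 1/9)
2·[QFE] = -1/3, 2·[LWS] = 1/6
[QFE]:[LWS] = -1/3:1/6 = -2

[QFE]:[LWS] = -2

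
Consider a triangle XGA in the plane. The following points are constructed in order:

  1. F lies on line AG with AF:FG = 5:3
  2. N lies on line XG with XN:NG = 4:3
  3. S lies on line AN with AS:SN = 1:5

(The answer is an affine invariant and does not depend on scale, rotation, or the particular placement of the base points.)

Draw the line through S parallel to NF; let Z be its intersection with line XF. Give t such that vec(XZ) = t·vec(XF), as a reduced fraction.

Work in coordinates with X = (0, 0), G = (1, 0), A = (0, 1).
1. F lies on line AG with AF:FG = 5:3 ⇒ F = (5/8, 3/8)
2. N lies on line XG with XN:NG = 4:3 ⇒ N = (4/7, 0)
3. S lies on line AN with AS:SN = 1:5 ⇒ S = (2/21, 5/6)
through S parallel to NF: direction (3/56, 3/8); meets XF at Z = (-5/192, -1/64)
Z = X + t·(F−X) with t = -1/24

t = -1/24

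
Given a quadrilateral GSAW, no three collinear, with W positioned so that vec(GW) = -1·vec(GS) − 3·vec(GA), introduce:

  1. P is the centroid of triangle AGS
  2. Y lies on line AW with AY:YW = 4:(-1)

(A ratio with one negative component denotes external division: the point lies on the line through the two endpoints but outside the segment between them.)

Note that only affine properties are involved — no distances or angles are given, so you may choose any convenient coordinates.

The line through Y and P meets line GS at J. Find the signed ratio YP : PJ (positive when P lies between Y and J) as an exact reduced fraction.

YP:PJ = -14

Assign G = (0, 0), S = (1, 0), A = (0, 1), W = (-1, -3) — the answer is frame-independent, so this choice is without loss of generality.
1. P is the centroid of triangle AGS ⇒ P = (1/3, 1/3)
2. Y lies on line AW with AY:YW = 4:(-1) ⇒ Y = (-4/3, -13/3)
line YP meets GS at J = (3/14, 0)
P = Y + t·(J−Y) with t = 14/13, so YP:PJ = 14/13:-1/13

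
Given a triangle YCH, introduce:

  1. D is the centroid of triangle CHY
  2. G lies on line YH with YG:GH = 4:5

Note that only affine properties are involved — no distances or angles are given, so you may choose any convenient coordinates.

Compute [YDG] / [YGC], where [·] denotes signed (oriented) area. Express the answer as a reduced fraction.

Set Y = (0, 0), C = (1, 0), H = (0, 1); any affine frame gives the same invariant.
1. D is the centroid of triangle CHY ⇒ D = (1/3, 1/3)
2. G lies on line YH with YG:GH = 4:5 ⇒ G = (0, 4/9)
2·[YDG] = 4/27, 2·[YGC] = -4/9
[YDG]:[YGC] = 4/27:-4/9 = -1/3

[YDG]:[YGC] = -1/3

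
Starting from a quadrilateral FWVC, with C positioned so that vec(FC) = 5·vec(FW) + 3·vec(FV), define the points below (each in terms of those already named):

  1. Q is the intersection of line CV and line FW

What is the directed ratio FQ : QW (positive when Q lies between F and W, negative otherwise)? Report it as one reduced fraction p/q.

FQ:QW = -5/7

Work in coordinates with F = (0, 0), W = (1, 0), V = (0, 1), C = (5, 3).
1. Q is the intersection of line CV and line FW ⇒ Q = (-5/2, 0)
Q = F + t·(W−F) with t = -5/2, so FQ:QW = t:(1−t) = -5/2:7/2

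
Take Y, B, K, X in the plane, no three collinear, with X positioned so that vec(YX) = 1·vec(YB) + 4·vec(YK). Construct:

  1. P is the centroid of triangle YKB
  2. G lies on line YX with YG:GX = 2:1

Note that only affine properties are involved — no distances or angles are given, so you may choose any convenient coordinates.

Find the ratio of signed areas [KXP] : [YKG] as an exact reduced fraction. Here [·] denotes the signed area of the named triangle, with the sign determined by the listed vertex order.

[KXP]:[YKG] = 5/2

Choose coordinates Y = (0, 0), B = (1, 0), K = (0, 1), X = (1, 4).
1. P is the centroid of triangle YKB ⇒ P = (1/3, 1/3)
2. G lies on line YX with YG:GX = 2:1 ⇒ G = (2/3, 8/3)
2·[KXP] = -5/3, 2·[YKG] = -2/3
[KXP]:[YKG] = -5/3:-2/3 = 5/2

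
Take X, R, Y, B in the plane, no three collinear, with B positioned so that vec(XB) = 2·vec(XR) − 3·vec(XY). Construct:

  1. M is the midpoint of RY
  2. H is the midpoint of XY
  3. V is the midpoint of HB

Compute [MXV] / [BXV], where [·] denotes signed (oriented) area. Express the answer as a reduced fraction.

Choose coordinates X = (0, 0), R = (1, 0), Y = (0, 1), B = (2, -3).
1. M is the midpoint of RY ⇒ M = (1/2, 1/2)
2. H is the midpoint of XY ⇒ H = (0, 1/2)
3. V is the midpoint of HB ⇒ V = (1, -5/4)
2·[MXV] = 9/8, 2·[BXV] = -1/2
[MXV]:[BXV] = 9/8:-1/2 = -9/4

[MXV]:[BXV] = -9/4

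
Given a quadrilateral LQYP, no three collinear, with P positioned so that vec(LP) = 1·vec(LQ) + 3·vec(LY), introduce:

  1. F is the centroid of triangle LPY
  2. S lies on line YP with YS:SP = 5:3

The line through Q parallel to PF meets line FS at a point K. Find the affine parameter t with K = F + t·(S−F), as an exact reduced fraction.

Work in coordinates with L = (0, 0), Q = (1, 0), Y = (0, 1), P = (1, 3).
1. F is the centroid of triangle LPY ⇒ F = (1/3, 4/3)
2. S lies on line YP with YS:SP = 5:3 ⇒ S = (5/8, 9/4)
through Q parallel to PF: direction (-2/3, -5/3); meets FS at K = (-13/3, -40/3)
K = F + t·(S−F) with t = -16

t = -16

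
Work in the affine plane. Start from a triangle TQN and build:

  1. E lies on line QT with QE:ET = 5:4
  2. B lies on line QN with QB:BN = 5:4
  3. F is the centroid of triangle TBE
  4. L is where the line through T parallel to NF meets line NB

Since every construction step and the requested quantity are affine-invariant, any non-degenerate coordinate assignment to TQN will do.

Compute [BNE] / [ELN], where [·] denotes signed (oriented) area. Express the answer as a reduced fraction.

[BNE]:[ELN] = -7/9

Assign T = (0, 0), Q = (1, 0), N = (0, 1) — the answer is frame-independent, so this choice is without loss of generality.
1. E lies on line QT with QE:ET = 5:4 ⇒ E = (4/9, 0)
2. B lies on line QN with QB:BN = 5:4 ⇒ B = (4/9, 5/9)
3. F is the centroid of triangle TBE ⇒ F = (8/27, 5/27)
4. L is where the line through T parallel to NF meets line NB ⇒ L = (-4/7, 11/7)
2·[BNE] = 20/81, 2·[ELN] = -20/63
[BNE]:[ELN] = 20/81:-20/63 = -7/9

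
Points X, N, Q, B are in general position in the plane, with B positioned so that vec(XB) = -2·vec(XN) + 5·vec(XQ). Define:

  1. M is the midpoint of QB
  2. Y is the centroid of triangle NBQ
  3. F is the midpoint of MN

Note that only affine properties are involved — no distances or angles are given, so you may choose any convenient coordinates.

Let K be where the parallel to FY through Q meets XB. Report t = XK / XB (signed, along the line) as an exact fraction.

t = 1/2

Work in coordinates with X = (0, 0), N = (1, 0), Q = (0, 1), B = (-2, 5).
1. M is the midpoint of QB ⇒ M = (-1, 3)
2. Y is the centroid of triangle NBQ ⇒ Y = (-1/3, 2)
3. F is the midpoint of MN ⇒ F = (0, 3/2)
through Q parallel to FY: direction (-1/3, 1/2); meets XB at K = (-1, 5/2)
K = X + t·(B−X) with t = 1/2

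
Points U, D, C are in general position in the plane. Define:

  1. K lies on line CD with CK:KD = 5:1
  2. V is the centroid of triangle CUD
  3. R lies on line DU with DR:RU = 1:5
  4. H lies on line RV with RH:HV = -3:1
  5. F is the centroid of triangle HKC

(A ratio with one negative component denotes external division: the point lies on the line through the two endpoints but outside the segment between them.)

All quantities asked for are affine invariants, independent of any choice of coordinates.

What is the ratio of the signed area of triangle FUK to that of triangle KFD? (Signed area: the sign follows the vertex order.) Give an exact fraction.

[FUK]:[KFD] = 89/5

Work in coordinates with U = (0, 0), D = (1, 0), C = (0, 1).
1. K lies on line CD with CK:KD = 5:1 ⇒ K = (5/6, 1/6)
2. V is the centroid of triangle CUD ⇒ V = (1/3, 1/3)
3. R lies on line DU with DR:RU = 1:5 ⇒ R = (5/6, 0)
4. H lies on line RV with RH:HV = -3:1 ⇒ H = (1/12, 1/2)
5. F is the centroid of triangle HKC ⇒ F = (11/36, 5/9)
2·[FUK] = 89/216, 2·[KFD] = 5/216
[FUK]:[KFD] = 89/216:5/216 = 89/5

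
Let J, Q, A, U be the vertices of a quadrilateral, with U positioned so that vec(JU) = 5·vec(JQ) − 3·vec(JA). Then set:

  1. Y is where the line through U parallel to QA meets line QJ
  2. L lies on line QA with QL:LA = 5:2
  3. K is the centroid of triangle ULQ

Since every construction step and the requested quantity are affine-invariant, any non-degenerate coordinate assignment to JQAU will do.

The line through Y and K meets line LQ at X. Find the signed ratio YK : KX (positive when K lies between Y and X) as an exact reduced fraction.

Assign J = (0, 0), Q = (1, 0), A = (0, 1), U = (5, -3) — the answer is frame-independent, so this choice is without loss of generality.
1. Y is where the line through U parallel to QA meets line QJ ⇒ Y = (2, 0)
2. L lies on line QA with QL:LA = 5:2 ⇒ L = (2/7, 5/7)
3. K is the centroid of triangle ULQ ⇒ K = (44/21, -16/21)
line YK meets LQ at X = (15/7, -8/7)
K = Y + t·(X−Y) with t = 2/3, so YK:KX = 2/3:1/3

YK:KX = 2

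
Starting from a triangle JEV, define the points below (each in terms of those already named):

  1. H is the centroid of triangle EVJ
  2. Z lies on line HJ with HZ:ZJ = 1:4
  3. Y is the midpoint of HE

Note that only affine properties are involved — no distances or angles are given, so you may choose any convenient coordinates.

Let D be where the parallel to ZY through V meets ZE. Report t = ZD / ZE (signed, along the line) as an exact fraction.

t = -8

Choose coordinates J = (0, 0), E = (1, 0), V = (0, 1).
1. H is the centroid of triangle EVJ ⇒ H = (1/3, 1/3)
2. Z lies on line HJ with HZ:ZJ = 1:4 ⇒ Z = (4/15, 4/15)
3. Y is the midpoint of HE ⇒ Y = (2/3, 1/6)
through V parallel to ZY: direction (2/5, -1/10); meets ZE at D = (-28/5, 12/5)
D = Z + t·(E−Z) with t = -8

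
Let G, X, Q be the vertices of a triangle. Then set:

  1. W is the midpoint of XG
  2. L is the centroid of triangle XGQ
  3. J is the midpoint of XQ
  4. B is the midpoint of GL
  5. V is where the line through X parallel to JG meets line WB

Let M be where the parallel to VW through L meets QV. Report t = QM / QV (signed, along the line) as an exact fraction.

Assign G = (0, 0), X = (1, 0), Q = (0, 1) — the answer is frame-independent, so this choice is without loss of generality.
1. W is the midpoint of XG ⇒ W = (1/2, 0)
2. L is the centroid of triangle XGQ ⇒ L = (1/3, 1/3)
3. J is the midpoint of XQ ⇒ J = (1/2, 1/2)
4. B is the midpoint of GL ⇒ B = (1/6, 1/6)
5. V is where the line through X parallel to JG meets line WB ⇒ V = (5/6, -1/6)
through L parallel to VW: direction (-1/3, 1/6); meets QV at M = (5/9, 2/9)
M = Q + t·(V−Q) with t = 2/3

t = 2/3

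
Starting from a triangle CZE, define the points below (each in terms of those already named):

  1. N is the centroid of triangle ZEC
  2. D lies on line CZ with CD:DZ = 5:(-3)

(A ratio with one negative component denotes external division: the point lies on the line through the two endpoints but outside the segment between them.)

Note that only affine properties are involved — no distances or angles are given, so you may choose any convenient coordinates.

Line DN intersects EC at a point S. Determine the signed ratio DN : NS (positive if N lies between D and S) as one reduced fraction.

Assign C = (0, 0), Z = (1, 0), E = (0, 1) — the answer is frame-independent, so this choice is without loss of generality.
1. N is the centroid of triangle ZEC ⇒ N = (1/3, 1/3)
2. D lies on line CZ with CD:DZ = 5:(-3) ⇒ D = (5/2, 0)
line DN meets EC at S = (0, 5/13)
N = D + t·(S−D) with t = 13/15, so DN:NS = 13/15:2/15

DN:NS = 13/2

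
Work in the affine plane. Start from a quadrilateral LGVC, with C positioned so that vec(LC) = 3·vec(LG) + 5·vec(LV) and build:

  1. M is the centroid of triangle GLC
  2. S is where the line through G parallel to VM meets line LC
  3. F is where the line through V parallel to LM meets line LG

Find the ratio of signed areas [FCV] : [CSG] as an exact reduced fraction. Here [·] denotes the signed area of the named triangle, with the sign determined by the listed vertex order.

Set L = (0, 0), G = (1, 0), V = (0, 1), C = (3, 5); any affine frame gives the same invariant.
1. M is the centroid of triangle GLC ⇒ M = (4/3, 5/3)
2. S is where the line through G parallel to VM meets line LC ⇒ S = (-3/7, -5/7)
3. F is where the line through V parallel to LM meets line LG ⇒ F = (-4/5, 0)
2·[FCV] = -1/5, 2·[CSG] = 40/7
[FCV]:[CSG] = -1/5:40/7 = -7/200

[FCV]:[CSG] = -7/200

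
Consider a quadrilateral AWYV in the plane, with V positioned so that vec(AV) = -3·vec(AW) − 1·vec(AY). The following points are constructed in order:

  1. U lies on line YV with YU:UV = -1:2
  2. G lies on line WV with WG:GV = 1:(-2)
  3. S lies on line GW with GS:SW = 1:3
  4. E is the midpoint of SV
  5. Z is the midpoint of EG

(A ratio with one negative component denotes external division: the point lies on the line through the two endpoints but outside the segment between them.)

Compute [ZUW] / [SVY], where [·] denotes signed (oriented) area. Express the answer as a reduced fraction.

[ZUW]:[SVY] = -1/2

Assign A = (0, 0), W = (1, 0), Y = (0, 1), V = (-3, -1) — the answer is frame-independent, so this choice is without loss of generality.
1. U lies on line YV with YU:UV = -1:2 ⇒ U = (3, 3)
2. G lies on line WV with WG:GV = 1:(-2) ⇒ G = (5, 1)
3. S lies on line GW with GS:SW = 1:3 ⇒ S = (4, 3/4)
4. E is the midpoint of SV ⇒ E = (1/2, -1/8)
5. Z is the midpoint of EG ⇒ Z = (11/4, 7/16)
2·[ZUW] = 35/8, 2·[SVY] = -35/4
[ZUW]:[SVY] = 35/8:-35/4 = -1/2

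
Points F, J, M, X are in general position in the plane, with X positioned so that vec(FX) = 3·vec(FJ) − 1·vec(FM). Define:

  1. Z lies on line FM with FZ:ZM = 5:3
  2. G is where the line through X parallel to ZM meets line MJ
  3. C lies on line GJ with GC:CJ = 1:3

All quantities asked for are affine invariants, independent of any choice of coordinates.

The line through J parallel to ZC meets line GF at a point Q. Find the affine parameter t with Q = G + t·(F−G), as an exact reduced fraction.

t = -6/11

Work in coordinates with F = (0, 0), J = (1, 0), M = (0, 1), X = (3, -1).
1. Z lies on line FM with FZ:ZM = 5:3 ⇒ Z = (0, 5/8)
2. G is where the line through X parallel to ZM meets line MJ ⇒ G = (3, -2)
3. C lies on line GJ with GC:CJ = 1:3 ⇒ C = (5/2, -3/2)
through J parallel to ZC: direction (5/2, -17/8); meets GF at Q = (51/11, -34/11)
Q = G + t·(F−G) with t = -6/11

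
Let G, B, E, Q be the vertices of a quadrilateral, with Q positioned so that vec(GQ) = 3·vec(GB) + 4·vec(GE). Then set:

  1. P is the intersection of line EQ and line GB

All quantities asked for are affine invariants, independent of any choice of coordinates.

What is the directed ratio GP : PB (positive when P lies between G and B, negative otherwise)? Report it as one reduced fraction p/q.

Assign G = (0, 0), B = (1, 0), E = (0, 1), Q = (3, 4) — the answer is frame-independent, so this choice is without loss of generality.
1. P is the intersection of line EQ and line GB ⇒ P = (-1, 0)
P = G + t·(B−G) with t = -1, so GP:PB = t:(1−t) = -1:2

GP:PB = -1/2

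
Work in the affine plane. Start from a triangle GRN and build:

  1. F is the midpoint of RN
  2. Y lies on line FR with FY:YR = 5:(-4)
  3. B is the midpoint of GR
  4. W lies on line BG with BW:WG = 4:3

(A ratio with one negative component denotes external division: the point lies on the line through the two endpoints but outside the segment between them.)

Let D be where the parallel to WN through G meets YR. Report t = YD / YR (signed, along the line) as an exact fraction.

t = 18/11

Assign G = (0, 0), R = (1, 0), N = (0, 1) — the answer is frame-independent, so this choice is without loss of generality.
1. F is the midpoint of RN ⇒ F = (1/2, 1/2)
2. Y lies on line FR with FY:YR = 5:(-4) ⇒ Y = (3, -2)
3. B is the midpoint of GR ⇒ B = (1/2, 0)
4. W lies on line BG with BW:WG = 4:3 ⇒ W = (3/14, 0)
through G parallel to WN: direction (-3/14, 1); meets YR at D = (-3/11, 14/11)
D = Y + t·(R−Y) with t = 18/11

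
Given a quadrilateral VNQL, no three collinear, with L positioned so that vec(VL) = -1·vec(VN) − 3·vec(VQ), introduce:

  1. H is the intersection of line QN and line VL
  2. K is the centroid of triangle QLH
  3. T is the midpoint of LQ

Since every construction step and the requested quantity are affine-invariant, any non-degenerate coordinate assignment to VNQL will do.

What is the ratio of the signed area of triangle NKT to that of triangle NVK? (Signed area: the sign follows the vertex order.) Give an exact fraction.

Assign V = (0, 0), N = (1, 0), Q = (0, 1), L = (-1, -3) — the answer is frame-independent, so this choice is without loss of generality.
1. H is the intersection of line QN and line VL ⇒ H = (1/4, 3/4)
2. K is the centroid of triangle QLH ⇒ K = (-1/4, -5/12)
3. T is the midpoint of LQ ⇒ T = (-1/2, -1)
2·[NKT] = 5/8, 2·[NVK] = 5/12
[NKT]:[NVK] = 5/8:5/12 = 3/2

[NKT]:[NVK] = 3/2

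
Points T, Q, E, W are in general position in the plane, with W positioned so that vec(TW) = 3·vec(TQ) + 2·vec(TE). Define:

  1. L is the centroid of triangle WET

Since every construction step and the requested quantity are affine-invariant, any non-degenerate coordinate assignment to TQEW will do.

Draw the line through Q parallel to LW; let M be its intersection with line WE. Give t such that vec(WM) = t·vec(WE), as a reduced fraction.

Work in coordinates with T = (0, 0), Q = (1, 0), E = (0, 1), W = (3, 2).
1. L is the centroid of triangle WET ⇒ L = (1, 1)
through Q parallel to LW: direction (2, 1); meets WE at M = (9, 4)
M = W + t·(E−W) with t = -2

t = -2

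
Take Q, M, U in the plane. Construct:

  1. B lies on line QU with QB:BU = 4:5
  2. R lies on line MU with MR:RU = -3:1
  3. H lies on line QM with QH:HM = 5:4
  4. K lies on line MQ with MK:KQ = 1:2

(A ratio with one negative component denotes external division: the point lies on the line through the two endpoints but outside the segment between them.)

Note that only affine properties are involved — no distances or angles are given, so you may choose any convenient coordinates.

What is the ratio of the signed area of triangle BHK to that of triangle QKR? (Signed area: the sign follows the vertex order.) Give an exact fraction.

Work in coordinates with Q = (0, 0), M = (1, 0), U = (0, 1).
1. B lies on line QU with QB:BU = 4:5 ⇒ B = (0, 4/9)
2. R lies on line MU with MR:RU = -3:1 ⇒ R = (-1/2, 3/2)
3. H lies on line QM with QH:HM = 5:4 ⇒ H = (5/9, 0)
4. K lies on line MQ with MK:KQ = 1:2 ⇒ K = (2/3, 0)
2·[BHK] = 4/81, 2·[QKR] = 1
[BHK]:[QKR] = 4/81:1 = 4/81

[BHK]:[QKR] = 4/81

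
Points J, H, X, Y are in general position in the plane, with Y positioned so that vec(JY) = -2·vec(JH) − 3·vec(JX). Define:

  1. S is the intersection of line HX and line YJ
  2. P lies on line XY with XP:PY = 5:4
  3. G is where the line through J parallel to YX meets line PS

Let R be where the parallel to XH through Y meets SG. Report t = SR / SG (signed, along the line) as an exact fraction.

t = 54/5

Assign J = (0, 0), H = (1, 0), X = (0, 1), Y = (-2, -3) — the answer is frame-independent, so this choice is without loss of generality.
1. S is the intersection of line HX and line YJ ⇒ S = (2/5, 3/5)
2. P lies on line XY with XP:PY = 5:4 ⇒ P = (-10/9, -11/9)
3. G is where the line through J parallel to YX meets line PS ⇒ G = (4/27, 8/27)
through Y parallel to XH: direction (1, -1); meets SG at R = (-58/25, -67/25)
R = S + t·(G−S) with t = 54/5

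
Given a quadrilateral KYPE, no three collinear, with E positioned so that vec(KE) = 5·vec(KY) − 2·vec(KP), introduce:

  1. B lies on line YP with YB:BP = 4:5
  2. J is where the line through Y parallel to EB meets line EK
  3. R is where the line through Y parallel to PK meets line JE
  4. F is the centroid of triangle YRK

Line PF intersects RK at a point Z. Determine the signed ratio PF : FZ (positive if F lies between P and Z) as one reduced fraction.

PF:FZ = 13/2

Work in coordinates with K = (0, 0), Y = (1, 0), P = (0, 1), E = (5, -2).
1. B lies on line YP with YB:BP = 4:5 ⇒ B = (5/9, 4/9)
2. J is where the line through Y parallel to EB meets line EK ⇒ J = (11/3, -22/15)
3. R is where the line through Y parallel to PK meets line JE ⇒ R = (1, -2/5)
4. F is the centroid of triangle YRK ⇒ F = (2/3, -2/15)
line PF meets RK at Z = (10/13, -4/13)
F = P + t·(Z−P) with t = 13/15, so PF:FZ = 13/15:2/15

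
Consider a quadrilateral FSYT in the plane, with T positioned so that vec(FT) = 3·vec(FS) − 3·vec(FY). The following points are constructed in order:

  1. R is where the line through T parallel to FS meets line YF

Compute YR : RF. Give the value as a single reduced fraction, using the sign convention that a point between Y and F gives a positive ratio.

Choose coordinates F = (0, 0), S = (1, 0), Y = (0, 1), T = (3, -3).
1. R is where the line through T parallel to FS meets line YF ⇒ R = (0, -3)
R = Y + t·(F−Y) with t = 4, so YR:RF = t:(1−t) = 4:-3

YR:RF = -4/3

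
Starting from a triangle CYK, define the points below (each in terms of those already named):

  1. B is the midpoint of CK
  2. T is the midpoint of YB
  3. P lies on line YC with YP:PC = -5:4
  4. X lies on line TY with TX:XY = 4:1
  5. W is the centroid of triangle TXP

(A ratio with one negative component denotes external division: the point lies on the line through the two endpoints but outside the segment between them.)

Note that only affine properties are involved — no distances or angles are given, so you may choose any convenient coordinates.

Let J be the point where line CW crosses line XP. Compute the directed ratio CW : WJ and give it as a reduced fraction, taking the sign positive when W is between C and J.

Set C = (0, 0), Y = (1, 0), K = (0, 1); any affine frame gives the same invariant.
1. B is the midpoint of CK ⇒ B = (0, 1/2)
2. T is the midpoint of YB ⇒ T = (1/2, 1/4)
3. P lies on line YC with YP:PC = -5:4 ⇒ P = (-4, 0)
4. X lies on line TY with TX:XY = 4:1 ⇒ X = (9/10, 1/20)
5. W is the centroid of triangle TXP ⇒ W = (-13/15, 1/10)
line CW meets XP at J = (-13/40, 3/80)
W = C + t·(J−C) with t = 8/3, so CW:WJ = 8/3:-5/3

CW:WJ = -8/5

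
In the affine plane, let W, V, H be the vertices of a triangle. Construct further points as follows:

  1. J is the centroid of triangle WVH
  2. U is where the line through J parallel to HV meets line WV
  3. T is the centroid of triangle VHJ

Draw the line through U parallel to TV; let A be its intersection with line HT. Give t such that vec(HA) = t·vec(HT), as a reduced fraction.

Assign W = (0, 0), V = (1, 0), H = (0, 1) — the answer is frame-independent, so this choice is without loss of generality.
1. J is the centroid of triangle WVH ⇒ J = (1/3, 1/3)
2. U is where the line through J parallel to HV meets line WV ⇒ U = (2/3, 0)
3. T is the centroid of triangle VHJ ⇒ T = (4/9, 4/9)
through U parallel to TV: direction (5/9, -4/9); meets HT at A = (28/27, -8/27)
A = H + t·(T−H) with t = 7/3

t = 7/3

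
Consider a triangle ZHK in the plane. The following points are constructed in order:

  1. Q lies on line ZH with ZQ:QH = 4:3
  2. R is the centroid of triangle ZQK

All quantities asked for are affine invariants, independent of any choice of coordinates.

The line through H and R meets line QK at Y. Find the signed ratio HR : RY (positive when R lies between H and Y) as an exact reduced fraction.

HR:RY = -13/4

Choose coordinates Z = (0, 0), H = (1, 0), K = (0, 1).
1. Q lies on line ZH with ZQ:QH = 4:3 ⇒ Q = (4/7, 0)
2. R is the centroid of triangle ZQK ⇒ R = (4/21, 1/3)
line HR meets QK at Y = (40/91, 3/13)
R = H + t·(Y−H) with t = 13/9, so HR:RY = 13/9:-4/9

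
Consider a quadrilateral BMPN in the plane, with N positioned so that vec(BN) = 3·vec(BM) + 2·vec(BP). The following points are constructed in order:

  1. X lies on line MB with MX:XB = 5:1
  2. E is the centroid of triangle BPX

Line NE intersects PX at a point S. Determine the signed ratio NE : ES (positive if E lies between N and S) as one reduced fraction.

NE:ES = -58

Set B = (0, 0), M = (1, 0), P = (0, 1), N = (3, 2); any affine frame gives the same invariant.
1. X lies on line MB with MX:XB = 5:1 ⇒ X = (1/6, 0)
2. E is the centroid of triangle BPX ⇒ E = (1/18, 1/3)
line NE meets PX at S = (37/348, 21/58)
E = N + t·(S−N) with t = 58/57, so NE:ES = 58/57:-1/57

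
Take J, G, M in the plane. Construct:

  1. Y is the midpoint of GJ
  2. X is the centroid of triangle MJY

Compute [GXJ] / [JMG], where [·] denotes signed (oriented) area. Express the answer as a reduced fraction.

Assign J = (0, 0), G = (1, 0), M = (0, 1) — the answer is frame-independent, so this choice is without loss of generality.
1. Y is the midpoint of GJ ⇒ Y = (1/2, 0)
2. X is the centroid of triangle MJY ⇒ X = (1/6, 1/3)
2·[GXJ] = 1/3, 2·[JMG] = -1
[GXJ]:[JMG] = 1/3:-1 = -1/3

[GXJ]:[JMG] = -1/3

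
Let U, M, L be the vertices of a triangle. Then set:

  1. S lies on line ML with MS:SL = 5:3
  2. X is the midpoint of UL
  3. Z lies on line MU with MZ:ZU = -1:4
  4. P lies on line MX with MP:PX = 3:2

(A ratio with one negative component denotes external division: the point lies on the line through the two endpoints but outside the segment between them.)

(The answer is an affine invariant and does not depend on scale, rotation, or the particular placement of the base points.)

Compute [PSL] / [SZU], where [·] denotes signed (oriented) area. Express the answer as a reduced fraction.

Choose coordinates U = (0, 0), M = (1, 0), L = (0, 1).
1. S lies on line ML with MS:SL = 5:3 ⇒ S = (3/8, 5/8)
2. X is the midpoint of UL ⇒ X = (0, 1/2)
3. Z lies on line MU with MZ:ZU = -1:4 ⇒ Z = (4/3, 0)
4. P lies on line MX with MP:PX = 3:2 ⇒ P = (2/5, 3/10)
2·[PSL] = 9/80, 2·[SZU] = -5/6
[PSL]:[SZU] = 9/80:-5/6 = -27/200

[PSL]:[SZU] = -27/200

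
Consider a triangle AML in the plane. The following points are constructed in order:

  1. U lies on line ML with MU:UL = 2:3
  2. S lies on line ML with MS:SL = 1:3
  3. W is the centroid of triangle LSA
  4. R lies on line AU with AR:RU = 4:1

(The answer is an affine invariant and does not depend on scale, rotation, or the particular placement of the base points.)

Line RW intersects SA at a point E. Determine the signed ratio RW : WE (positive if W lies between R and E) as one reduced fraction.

RW:WE = -13/25

Set A = (0, 0), M = (1, 0), L = (0, 1); any affine frame gives the same invariant.
1. U lies on line ML with MU:UL = 2:3 ⇒ U = (3/5, 2/5)
2. S lies on line ML with MS:SL = 1:3 ⇒ S = (3/4, 1/4)
3. W is the centroid of triangle LSA ⇒ W = (1/4, 5/12)
4. R lies on line AU with AR:RU = 4:1 ⇒ R = (12/25, 8/25)
line RW meets SA at E = (9/13, 3/13)
W = R + t·(E−R) with t = -13/12, so RW:WE = -13/12:25/12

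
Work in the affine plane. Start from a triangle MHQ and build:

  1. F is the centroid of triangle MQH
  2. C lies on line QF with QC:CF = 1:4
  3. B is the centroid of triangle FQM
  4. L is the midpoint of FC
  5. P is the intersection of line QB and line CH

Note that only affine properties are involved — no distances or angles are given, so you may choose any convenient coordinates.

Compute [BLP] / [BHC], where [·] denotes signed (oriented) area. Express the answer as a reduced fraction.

Assign M = (0, 0), H = (1, 0), Q = (0, 1) — the answer is frame-independent, so this choice is without loss of generality.
1. F is the centroid of triangle MQH ⇒ F = (1/3, 1/3)
2. C lies on line QF with QC:CF = 1:4 ⇒ C = (1/15, 13/15)
3. B is the centroid of triangle FQM ⇒ B = (1/9, 4/9)
4. L is the midpoint of FC ⇒ L = (1/5, 3/5)
5. P is the intersection of line QB and line CH ⇒ P = (1/57, 52/57)
2·[BLP] = 16/285, 2·[BHC] = 16/45
[BLP]:[BHC] = 16/285:16/45 = 3/19

[BLP]:[BHC] = 3/19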